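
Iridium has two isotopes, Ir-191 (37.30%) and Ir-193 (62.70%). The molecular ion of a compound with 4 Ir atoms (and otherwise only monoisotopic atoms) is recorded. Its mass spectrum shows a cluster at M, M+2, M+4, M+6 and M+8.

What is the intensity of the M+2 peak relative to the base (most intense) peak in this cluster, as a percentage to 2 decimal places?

(0.3730 + 0.6270)^4 gives M 0.0194, M+2 0.1302, M+4 0.3282, M+6 0.3678, M+8 0.1546; the largest is M+6.
P(M+6) = C(4,3) × 0.3730^1 × 0.6270^3 = 4 × 0.3730 × 0.24649188 = 0.367766 (base)
P(M+2) = C(4,1) × 0.3730^3 × 0.6270^1 = 4 × 0.05189512 × 0.6270 = 0.130153
Relative intensity = 0.130153 / 0.367766 × 100 = 35.39

35.39%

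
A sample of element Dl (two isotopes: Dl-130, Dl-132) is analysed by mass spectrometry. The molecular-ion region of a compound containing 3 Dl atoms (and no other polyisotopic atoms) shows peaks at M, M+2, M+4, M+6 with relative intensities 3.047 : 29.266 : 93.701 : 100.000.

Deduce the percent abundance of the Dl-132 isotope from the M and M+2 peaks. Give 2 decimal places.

If p is the fraction of Dl that is Dl-130, then I(M+2)/I(M) = [C(3,1)·p^2·(1−p)] / p^3 = 3·(1−p)/p = 29.266/3.047 = 9.6049
(1−p)/p = 9.6049/3 = 3.2016  ⇒  p = 1/(1 + 3.2016) = 0.2380
Dl-130: 23.80%, Dl-132: 76.20%.

76.20%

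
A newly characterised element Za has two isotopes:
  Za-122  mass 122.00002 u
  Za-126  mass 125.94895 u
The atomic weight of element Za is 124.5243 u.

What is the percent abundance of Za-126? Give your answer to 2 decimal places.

With x = fraction of Za-122 (so Za-126 is 1 − x):
122.00002·x + 125.94895·(1 − x) = 124.5243
(122.00002 − 125.94895)·x = 124.5243 − 125.94895
x = -1.42465 / -3.94893 = 0.36077 → 36.08% Za-122, 63.92% Za-126.

63.92%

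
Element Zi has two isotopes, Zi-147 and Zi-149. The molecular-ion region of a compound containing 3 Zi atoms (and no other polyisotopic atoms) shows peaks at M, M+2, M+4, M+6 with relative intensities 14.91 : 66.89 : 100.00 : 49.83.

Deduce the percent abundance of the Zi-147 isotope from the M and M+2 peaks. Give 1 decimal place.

40.1%

Let p = fractional abundance of Zi-147. I(M+2)/I(M) = [C(3,1)·p^2·(1−p)] / p^3 = 3·(1−p)/p = 66.89/14.91 = 4.4863
(1−p)/p = 4.4863/3 = 1.4954  ⇒  p = 1/(1 + 1.4954) = 0.4007
Zi-147: 40.1%, Zi-149: 59.9%.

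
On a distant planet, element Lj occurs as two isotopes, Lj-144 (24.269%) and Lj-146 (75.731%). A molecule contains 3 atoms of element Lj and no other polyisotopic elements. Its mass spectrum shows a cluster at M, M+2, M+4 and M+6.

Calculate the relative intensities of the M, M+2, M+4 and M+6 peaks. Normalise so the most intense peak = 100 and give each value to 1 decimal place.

Expanding (0.24269 + 0.75731)^3:
P(M) = 0.24269^3 = 0.014294
P(M+2) = 3 × 0.24269^2 × 0.75731^1 = 0.133813
P(M+4) = 3 × 0.24269^1 × 0.75731^2 = 0.417562
P(M+6) = 0.75731^3 = 0.434331
The M+6 peak is largest (0.434331); scaling to 100 gives 3.3 : 30.8 : 96.1 : 100.0.

3.3 : 30.8 : 96.1 : 100.0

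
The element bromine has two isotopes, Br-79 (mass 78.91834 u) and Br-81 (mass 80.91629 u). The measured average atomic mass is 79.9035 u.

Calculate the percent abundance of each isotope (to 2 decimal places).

Br-79: 50.69%, Br-81: 49.31%

Writing the weighted mean with unknown fraction x of Br-79:
78.91834·x + 80.91629·(1 − x) = 79.9035
(78.91834 − 80.91629)·x = 79.9035 − 80.91629
x = -1.01279 / -1.99795 = 0.50691 → 50.69% Br-79, 49.31% Br-81.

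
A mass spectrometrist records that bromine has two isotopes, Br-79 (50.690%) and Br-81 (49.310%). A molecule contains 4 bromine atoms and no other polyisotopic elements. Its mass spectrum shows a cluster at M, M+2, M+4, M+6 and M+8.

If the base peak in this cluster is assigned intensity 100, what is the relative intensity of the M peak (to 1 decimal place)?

Binomial terms of (0.50690 + 0.49310)^4: M 0.0660, M+2 0.2569, M+4 0.3749, M+6 0.2431, M+8 0.0591 → M+4 is the base peak.
P(M+4) = C(4,2) × 0.50690^2 × 0.49310^2 = 6 × 0.25694761 × 0.24314761 = 0.374857 (base)
P(M) = C(4,0) × 0.50690^4 × 0.49310^0 = 1 × 0.06602207 × 1.0000 = 0.066022
Relative intensity = 0.066022 / 0.374857 × 100 = 17.6

17.6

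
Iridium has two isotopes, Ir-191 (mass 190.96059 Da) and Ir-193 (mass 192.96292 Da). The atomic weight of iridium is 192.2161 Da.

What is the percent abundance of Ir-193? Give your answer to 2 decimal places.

Writing the weighted mean with unknown fraction x of Ir-191:
190.96059·x + 192.96292·(1 − x) = 192.2161
(190.96059 − 192.96292)·x = 192.2161 − 192.96292
x = -0.74682 / -2.00233 = 0.37298 → 37.30% Ir-191, 62.70% Ir-193.

62.70%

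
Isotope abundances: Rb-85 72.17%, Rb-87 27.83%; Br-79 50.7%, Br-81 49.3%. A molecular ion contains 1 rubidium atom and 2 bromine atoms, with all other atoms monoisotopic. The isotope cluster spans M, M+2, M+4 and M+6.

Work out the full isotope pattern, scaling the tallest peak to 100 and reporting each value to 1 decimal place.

Rubidium pattern (n=1): 0.7217 : 0.2783
Bromine pattern (n=2): 0.257049 : 0.499902 : 0.243049
Convolve the two distributions (both contribute in 2-u steps):
  M: 0.7217×0.257049 = 0.185512
  M+2: 0.7217×0.499902 + 0.2783×0.257049 = 0.432316
  M+4: 0.7217×0.243049 + 0.2783×0.499902 = 0.314531
  M+6: 0.2783×0.243049 = 0.067641
Scale to base peak (0.432316) = 100: 42.9 : 100.0 : 72.8 : 15.6

42.9 : 100.0 : 72.8 : 15.6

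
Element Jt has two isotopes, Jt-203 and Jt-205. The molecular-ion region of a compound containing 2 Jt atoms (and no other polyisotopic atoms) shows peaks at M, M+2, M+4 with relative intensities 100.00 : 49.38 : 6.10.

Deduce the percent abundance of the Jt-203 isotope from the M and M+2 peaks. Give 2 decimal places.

80.20%

Write p for the Jt-203 fraction. I(M+2)/I(M) = [C(2,1)·p^1·(1−p)] / p^2 = 2·(1−p)/p = 49.38/100.00 = 0.4938
(1−p)/p = 0.4938/2 = 0.2469  ⇒  p = 1/(1 + 0.2469) = 0.8020
Jt-203: 80.20%, Jt-205: 19.80%.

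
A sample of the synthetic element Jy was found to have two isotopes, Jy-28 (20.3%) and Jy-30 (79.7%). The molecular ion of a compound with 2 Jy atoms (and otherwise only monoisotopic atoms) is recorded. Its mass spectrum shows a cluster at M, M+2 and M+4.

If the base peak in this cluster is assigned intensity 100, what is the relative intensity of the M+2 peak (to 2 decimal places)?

50.94

Term probabilities: M 0.0412, M+2 0.3236, M+4 0.6352. Base peak = M+4.
P(M+4) = C(2,2) × 0.203^0 × 0.797^2 = 1 × 1.0000 × 0.635209 = 0.635209 (base)
P(M+2) = C(2,1) × 0.203^1 × 0.797^1 = 2 × 0.2030 × 0.7970 = 0.323582
Relative intensity = 0.323582 / 0.635209 × 100 = 50.94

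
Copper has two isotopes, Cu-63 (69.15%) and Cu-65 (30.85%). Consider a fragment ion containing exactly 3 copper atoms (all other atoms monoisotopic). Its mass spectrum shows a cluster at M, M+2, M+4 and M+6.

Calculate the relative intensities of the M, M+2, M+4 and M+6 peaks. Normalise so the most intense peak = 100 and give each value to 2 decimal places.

74.72 : 100.00 : 44.61 : 6.63

Expanding (0.6915 + 0.3085)^3:
P(M) = 0.6915^3 = 0.330656
P(M+2) = 3 × 0.6915^2 × 0.3085^1 = 0.442548
P(M+4) = 3 × 0.6915^1 × 0.3085^2 = 0.197435
P(M+6) = 0.3085^3 = 0.029361
The M+2 peak is largest (0.442548); scaling to 100 gives 74.72 : 100.00 : 44.61 : 6.63.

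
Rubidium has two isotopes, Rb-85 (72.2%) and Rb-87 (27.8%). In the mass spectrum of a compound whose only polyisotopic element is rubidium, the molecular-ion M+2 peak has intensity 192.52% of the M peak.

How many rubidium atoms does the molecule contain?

For n independent Rb atoms, I(M+2)/I(M) = n · (abundance Rb-87) / (abundance Rb-85) = n · 0.278/0.722.
n = 1.9252 × 0.722/0.278 = 5.00 ≈ 5

5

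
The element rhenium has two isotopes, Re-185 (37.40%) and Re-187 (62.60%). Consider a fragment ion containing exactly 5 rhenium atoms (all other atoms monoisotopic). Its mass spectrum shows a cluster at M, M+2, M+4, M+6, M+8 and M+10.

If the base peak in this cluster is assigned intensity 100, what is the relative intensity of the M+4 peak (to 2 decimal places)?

(0.3740 + 0.6260)^5 gives M 0.0073, M+2 0.0612, M+4 0.2050, M+6 0.3431, M+8 0.2872, M+10 0.0961; the largest is M+6.
P(M+6) = C(5,3) × 0.3740^2 × 0.6260^3 = 10 × 0.139876 × 0.24531438 = 0.343136 (base)
P(M+4) = C(5,2) × 0.3740^3 × 0.6260^2 = 10 × 0.05231362 × 0.391876 = 0.205005
Relative intensity = 0.205005 / 0.343136 × 100 = 59.74

59.74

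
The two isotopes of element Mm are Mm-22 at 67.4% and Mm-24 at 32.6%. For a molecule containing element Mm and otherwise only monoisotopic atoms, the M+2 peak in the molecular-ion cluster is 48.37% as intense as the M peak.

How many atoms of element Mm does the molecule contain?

For n independent Mm atoms, I(M+2)/I(M) = n · (abundance Mm-24) / (abundance Mm-22) = n · 0.326/0.674.
n = 0.4837 × 0.674/0.326 = 1.00 ≈ 1

1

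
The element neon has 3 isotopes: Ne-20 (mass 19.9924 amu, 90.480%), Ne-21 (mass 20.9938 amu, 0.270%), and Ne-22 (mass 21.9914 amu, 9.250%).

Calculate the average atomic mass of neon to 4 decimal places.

20.1800 amu

Ar = Σ fᵢ·mᵢ = 0.90480 × 19.9924 + 0.00270 × 20.9938 + 0.09250 × 21.9914
= 18.08912 + 0.05668 + 2.03420 = 20.18000 amu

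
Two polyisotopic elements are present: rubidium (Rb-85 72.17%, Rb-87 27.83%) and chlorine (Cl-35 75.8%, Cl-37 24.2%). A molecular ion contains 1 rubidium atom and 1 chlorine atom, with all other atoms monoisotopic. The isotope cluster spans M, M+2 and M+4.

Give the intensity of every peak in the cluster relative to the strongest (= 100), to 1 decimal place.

100.0 : 70.5 : 12.3

Rubidium pattern (n=1): 0.7217 : 0.2783
Chlorine pattern (n=1): 0.7580 : 0.2420
Convolve the two distributions (both contribute in 2-u steps):
  M: 0.7217×0.7580 = 0.547049
  M+2: 0.7217×0.2420 + 0.2783×0.7580 = 0.385603
  M+4: 0.2783×0.2420 = 0.067349
Scale to base peak (0.547049) = 100: 100.0 : 70.5 : 12.3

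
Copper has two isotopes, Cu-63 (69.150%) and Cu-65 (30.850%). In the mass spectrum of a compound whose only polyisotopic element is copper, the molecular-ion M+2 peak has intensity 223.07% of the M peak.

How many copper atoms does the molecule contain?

5

For n independent Cu atoms, I(M+2)/I(M) = n · (abundance Cu-65) / (abundance Cu-63) = n · 0.30850/0.69150.
n = 2.2307 × 0.69150/0.30850 = 5.00 ≈ 5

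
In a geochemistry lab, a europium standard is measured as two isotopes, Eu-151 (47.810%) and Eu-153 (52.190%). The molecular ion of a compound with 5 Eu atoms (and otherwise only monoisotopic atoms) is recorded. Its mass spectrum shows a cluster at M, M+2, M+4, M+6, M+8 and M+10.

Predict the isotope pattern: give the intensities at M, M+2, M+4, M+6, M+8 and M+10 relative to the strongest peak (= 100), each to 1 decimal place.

The 5 Eu atoms are independent, so intensities follow the terms of (0.47810 + 0.52190)^5.
P(M) = 0.47810^5 = 0.024980
P(M+2) = 5 × 0.47810^4 × 0.52190^1 = 0.136343
P(M+4) = 10 × 0.47810^3 × 0.52190^2 = 0.297667
P(M+6) = 10 × 0.47810^2 × 0.52190^3 = 0.324937
P(M+8) = 5 × 0.47810^1 × 0.52190^4 = 0.177353
P(M+10) = 0.52190^5 = 0.038720
The M+6 peak is largest (0.324937); scaling to 100 gives 7.7 : 42.0 : 91.6 : 100.0 : 54.6 : 11.9.

7.7 : 42.0 : 91.6 : 100.0 : 54.6 : 11.9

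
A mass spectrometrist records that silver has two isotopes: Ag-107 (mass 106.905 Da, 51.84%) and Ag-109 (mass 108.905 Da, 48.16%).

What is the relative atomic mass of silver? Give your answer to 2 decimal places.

107.87 Da

The abundance-weighted mean is 0.5184 × 106.905 + 0.4816 × 108.905
= 55.4196 + 52.4486 = 107.8682 Da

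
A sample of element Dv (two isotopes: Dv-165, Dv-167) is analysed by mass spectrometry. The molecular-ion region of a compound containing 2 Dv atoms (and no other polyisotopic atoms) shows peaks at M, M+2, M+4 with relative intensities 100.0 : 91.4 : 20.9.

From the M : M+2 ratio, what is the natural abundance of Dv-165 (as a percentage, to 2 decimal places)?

68.63%

Let p = fractional abundance of Dv-165. I(M+2)/I(M) = [C(2,1)·p^1·(1−p)] / p^2 = 2·(1−p)/p = 91.4/100.0 = 0.9140
(1−p)/p = 0.9140/2 = 0.4570  ⇒  p = 1/(1 + 0.4570) = 0.6863
Dv-165: 68.63%, Dv-167: 31.37%.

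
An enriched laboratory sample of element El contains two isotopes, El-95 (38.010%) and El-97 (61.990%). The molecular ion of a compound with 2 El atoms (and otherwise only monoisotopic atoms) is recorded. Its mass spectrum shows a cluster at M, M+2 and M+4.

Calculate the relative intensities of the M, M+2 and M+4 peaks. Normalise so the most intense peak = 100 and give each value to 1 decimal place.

Each El atom is independently El-95 (p = 0.38010) or El-97 (q = 0.61990); the cluster is the binomial expansion (p + q)^2.
P(M) = 0.38010^2 = 0.144476
P(M+2) = 2 × 0.38010^1 × 0.61990^1 = 0.471248
P(M+4) = 0.61990^2 = 0.384276
The M+2 peak is largest (0.471248); scaling to 100 gives 30.7 : 100.0 : 81.5.

30.7 : 100.0 : 81.5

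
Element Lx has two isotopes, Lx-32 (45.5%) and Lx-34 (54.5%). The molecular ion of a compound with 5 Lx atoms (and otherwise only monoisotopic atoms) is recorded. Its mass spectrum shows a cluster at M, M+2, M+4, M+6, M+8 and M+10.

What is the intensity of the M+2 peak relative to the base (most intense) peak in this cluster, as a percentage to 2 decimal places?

Term probabilities: M 0.0195, M+2 0.1168, M+4 0.2798, M+6 0.3351, M+8 0.2007, M+10 0.0481. Base peak = M+6.
P(M+6) = C(5,3) × 0.455^2 × 0.545^3 = 10 × 0.207025 × 0.16187862 = 0.335129 (base)
P(M+2) = C(5,1) × 0.455^4 × 0.545^1 = 5 × 0.04285935 × 0.5450 = 0.116792
Relative intensity = 0.116792 / 0.335129 × 100 = 34.85

34.85%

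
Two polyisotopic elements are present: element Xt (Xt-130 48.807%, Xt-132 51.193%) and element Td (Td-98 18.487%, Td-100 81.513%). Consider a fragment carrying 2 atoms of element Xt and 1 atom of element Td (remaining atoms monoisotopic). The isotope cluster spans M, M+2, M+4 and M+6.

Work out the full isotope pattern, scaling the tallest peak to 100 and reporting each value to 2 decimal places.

Element Xt pattern (n=2): 0.23821232 : 0.49971535 : 0.26207232
Element Td pattern (n=1): 0.18487 : 0.81513
Convolve the two distributions (both contribute in 2-u steps):
  M: 0.23821232×0.18487 = 0.044038
  M+2: 0.23821232×0.81513 + 0.49971535×0.18487 = 0.286556
  M+4: 0.49971535×0.81513 + 0.26207232×0.18487 = 0.455782
  M+6: 0.26207232×0.81513 = 0.213623
Scale to base peak (0.455782) = 100: 9.66 : 62.87 : 100.00 : 46.87

9.66 : 62.87 : 100.00 : 46.87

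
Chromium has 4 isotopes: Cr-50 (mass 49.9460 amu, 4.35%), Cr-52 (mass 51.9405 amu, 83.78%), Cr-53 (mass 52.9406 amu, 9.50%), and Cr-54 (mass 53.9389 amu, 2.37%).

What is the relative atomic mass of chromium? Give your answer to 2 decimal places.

The abundance-weighted mean is 0.0435 × 49.9460 + 0.8378 × 51.9405 + 0.0950 × 52.9406 + 0.0237 × 53.9389
= 2.17265 + 43.51575 + 5.02936 + 1.27835 = 51.99611 amu

52.00 amu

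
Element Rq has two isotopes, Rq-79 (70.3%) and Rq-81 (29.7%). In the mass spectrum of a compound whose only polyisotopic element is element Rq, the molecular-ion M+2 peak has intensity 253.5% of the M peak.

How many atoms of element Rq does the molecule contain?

The M+2/M ratio from n Rq atoms is n · q/p = n · 0.297/0.703.
n = 2.535 × 0.703/0.297 = 6.00 ≈ 6

6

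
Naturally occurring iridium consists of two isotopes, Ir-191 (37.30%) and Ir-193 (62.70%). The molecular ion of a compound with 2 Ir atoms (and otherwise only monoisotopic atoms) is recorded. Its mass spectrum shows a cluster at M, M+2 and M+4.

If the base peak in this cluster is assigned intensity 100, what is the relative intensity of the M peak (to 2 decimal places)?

(0.3730 + 0.6270)^2 gives M 0.1391, M+2 0.4677, M+4 0.3931; the largest is M+2.
P(M+2) = C(2,1) × 0.3730^1 × 0.6270^1 = 2 × 0.3730 × 0.6270 = 0.467742 (base)
P(M) = C(2,0) × 0.3730^2 × 0.6270^0 = 1 × 0.139129 × 1.0000 = 0.139129
Relative intensity = 0.139129 / 0.467742 × 100 = 29.74

29.74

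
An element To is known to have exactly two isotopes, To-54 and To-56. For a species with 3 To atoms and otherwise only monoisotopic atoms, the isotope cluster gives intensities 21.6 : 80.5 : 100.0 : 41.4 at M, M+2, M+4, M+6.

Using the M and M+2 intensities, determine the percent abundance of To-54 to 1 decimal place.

44.6%

Let p = fractional abundance of To-54. I(M+2)/I(M) = [C(3,1)·p^2·(1−p)] / p^3 = 3·(1−p)/p = 80.5/21.6 = 3.7269
(1−p)/p = 3.7269/3 = 1.2423  ⇒  p = 1/(1 + 1.2423) = 0.4460
To-54: 44.6%, To-56: 55.4%.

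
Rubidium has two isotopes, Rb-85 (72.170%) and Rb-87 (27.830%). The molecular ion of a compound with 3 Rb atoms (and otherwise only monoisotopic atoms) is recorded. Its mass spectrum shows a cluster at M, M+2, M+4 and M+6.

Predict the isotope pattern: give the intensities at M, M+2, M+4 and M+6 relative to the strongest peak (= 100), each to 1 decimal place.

86.4 : 100.0 : 38.6 : 5.0

Expanding (0.72170 + 0.27830)^3:
P(M) = 0.72170^3 = 0.375898
P(M+2) = 3 × 0.72170^2 × 0.27830^1 = 0.434858
P(M+4) = 3 × 0.72170^1 × 0.27830^2 = 0.167689
P(M+6) = 0.27830^3 = 0.021555
The M+2 peak is largest (0.434858); scaling to 100 gives 86.4 : 100.0 : 38.6 : 5.0.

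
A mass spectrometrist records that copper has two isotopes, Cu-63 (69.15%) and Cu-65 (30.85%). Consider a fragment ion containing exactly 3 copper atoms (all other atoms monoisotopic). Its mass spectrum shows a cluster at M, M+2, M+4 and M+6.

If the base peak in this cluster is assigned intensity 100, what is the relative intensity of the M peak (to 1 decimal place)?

Term probabilities: M 0.3307, M+2 0.4425, M+4 0.1974, M+6 0.0294. Base peak = M+2.
P(M+2) = C(3,1) × 0.6915^2 × 0.3085^1 = 3 × 0.47817225 × 0.3085 = 0.442548 (base)
P(M) = C(3,0) × 0.6915^3 × 0.3085^0 = 1 × 0.33065611 × 1.0000 = 0.330656
Relative intensity = 0.330656 / 0.442548 × 100 = 74.7

74.7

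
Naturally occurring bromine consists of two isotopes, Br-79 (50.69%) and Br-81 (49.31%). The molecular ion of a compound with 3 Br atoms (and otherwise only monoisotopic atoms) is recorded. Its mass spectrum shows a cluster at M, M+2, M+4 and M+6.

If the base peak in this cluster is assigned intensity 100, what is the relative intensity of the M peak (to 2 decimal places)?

34.27

Binomial terms of (0.5069 + 0.4931)^3: M 0.1302, M+2 0.3801, M+4 0.3698, M+6 0.1199 → M+2 is the base peak.
P(M+2) = C(3,1) × 0.5069^2 × 0.4931^1 = 3 × 0.25694761 × 0.4931 = 0.380103 (base)
P(M) = C(3,0) × 0.5069^3 × 0.4931^0 = 1 × 0.13024674 × 1.0000 = 0.130247
Relative intensity = 0.130247 / 0.380103 × 100 = 34.27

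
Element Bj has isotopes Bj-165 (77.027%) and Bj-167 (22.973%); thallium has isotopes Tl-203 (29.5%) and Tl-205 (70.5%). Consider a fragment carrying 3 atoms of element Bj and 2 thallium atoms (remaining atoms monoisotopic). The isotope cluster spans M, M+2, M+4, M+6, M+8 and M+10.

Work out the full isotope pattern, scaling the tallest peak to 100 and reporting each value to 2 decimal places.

9.75 : 55.33 : 100.00 : 62.53 : 16.10 : 1.48

Element Bj pattern (n=3): 0.45701342 : 0.40890737 : 0.12195501 : 0.0121242
Thallium pattern (n=2): 0.087025 : 0.41595 : 0.497025
Convolve the two distributions (both contribute in 2-u steps):
  M: 0.45701342×0.087025 = 0.039772
  M+2: 0.45701342×0.41595 + 0.40890737×0.087025 = 0.225680
  M+4: 0.45701342×0.497025 + 0.40890737×0.41595 + 0.12195501×0.087025 = 0.407845
  M+6: 0.40890737×0.497025 + 0.12195501×0.41595 + 0.0121242×0.087025 = 0.255019
  M+8: 0.12195501×0.497025 + 0.0121242×0.41595 = 0.065658
  M+10: 0.0121242×0.497025 = 0.006026
Scale to base peak (0.407845) = 100: 9.75 : 55.33 : 100.00 : 62.53 : 16.10 : 1.48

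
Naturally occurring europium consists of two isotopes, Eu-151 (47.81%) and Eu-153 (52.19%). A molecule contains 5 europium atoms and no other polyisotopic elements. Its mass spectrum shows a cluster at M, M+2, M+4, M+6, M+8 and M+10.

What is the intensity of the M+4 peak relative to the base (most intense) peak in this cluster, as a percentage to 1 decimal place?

91.6%

Binomial terms of (0.4781 + 0.5219)^5: M 0.0250, M+2 0.1363, M+4 0.2977, M+6 0.3249, M+8 0.1774, M+10 0.0387 → M+6 is the base peak.
P(M+6) = C(5,3) × 0.4781^2 × 0.5219^3 = 10 × 0.22857961 × 0.14215492 = 0.324937 (base)
P(M+4) = C(5,2) × 0.4781^3 × 0.5219^2 = 10 × 0.10928391 × 0.27237961 = 0.297667
Relative intensity = 0.297667 / 0.324937 × 100 = 91.6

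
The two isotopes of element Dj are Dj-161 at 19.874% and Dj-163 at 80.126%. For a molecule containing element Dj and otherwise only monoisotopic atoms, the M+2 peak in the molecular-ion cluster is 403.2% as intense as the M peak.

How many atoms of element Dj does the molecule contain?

1

The M+2/M ratio from n Dj atoms is n · q/p = n · 0.80126/0.19874.
n = 4.032 × 0.19874/0.80126 = 1.00 ≈ 1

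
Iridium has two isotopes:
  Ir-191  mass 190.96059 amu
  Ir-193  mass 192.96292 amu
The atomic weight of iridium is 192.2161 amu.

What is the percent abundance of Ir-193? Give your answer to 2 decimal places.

Writing the weighted mean with unknown fraction x of Ir-191:
190.96059·x + 192.96292·(1 − x) = 192.2161
(190.96059 − 192.96292)·x = 192.2161 − 192.96292
x = -0.74682 / -2.00233 = 0.37298 → 37.30% Ir-191, 62.70% Ir-193.

62.70%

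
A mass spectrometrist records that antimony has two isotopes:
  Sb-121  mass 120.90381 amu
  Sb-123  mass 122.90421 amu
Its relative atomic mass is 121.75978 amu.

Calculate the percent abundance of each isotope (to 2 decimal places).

With x = fraction of Sb-121 (so Sb-123 is 1 − x):
120.90381·x + 122.90421·(1 − x) = 121.75978
(120.90381 − 122.90421)·x = 121.75978 − 122.90421
x = -1.14443 / -2.00040 = 0.57210 → 57.21% Sb-121, 42.79% Sb-123.

Sb-121: 57.21%, Sb-123: 42.79%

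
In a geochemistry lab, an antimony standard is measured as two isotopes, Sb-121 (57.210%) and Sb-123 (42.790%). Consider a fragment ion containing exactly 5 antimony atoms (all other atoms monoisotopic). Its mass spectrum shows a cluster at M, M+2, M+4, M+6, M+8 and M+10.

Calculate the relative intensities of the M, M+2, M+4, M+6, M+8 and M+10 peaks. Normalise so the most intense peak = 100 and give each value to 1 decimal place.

The 5 Sb atoms are independent, so intensities follow the terms of (0.57210 + 0.42790)^5.
P(M) = 0.57210^5 = 0.061286
P(M+2) = 5 × 0.57210^4 × 0.42790^1 = 0.229192
P(M+4) = 10 × 0.57210^3 × 0.42790^2 = 0.342847
P(M+6) = 10 × 0.57210^2 × 0.42790^3 = 0.256431
P(M+8) = 5 × 0.57210^1 × 0.42790^4 = 0.095898
P(M+10) = 0.42790^5 = 0.014345
The M+4 peak is largest (0.342847); scaling to 100 gives 17.9 : 66.8 : 100.0 : 74.8 : 28.0 : 4.2.

17.9 : 66.8 : 100.0 : 74.8 : 28.0 : 4.2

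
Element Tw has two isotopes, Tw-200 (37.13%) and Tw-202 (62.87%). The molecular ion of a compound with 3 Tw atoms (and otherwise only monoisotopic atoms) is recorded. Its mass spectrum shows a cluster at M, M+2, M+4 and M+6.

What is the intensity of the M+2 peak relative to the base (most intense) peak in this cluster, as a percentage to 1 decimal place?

59.1%

Term probabilities: M 0.0512, M+2 0.2600, M+4 0.4403, M+6 0.2485. Base peak = M+4.
P(M+4) = C(3,2) × 0.3713^1 × 0.6287^2 = 3 × 0.3713 × 0.39526369 = 0.440284 (base)
P(M+2) = C(3,1) × 0.3713^2 × 0.6287^1 = 3 × 0.13786369 × 0.6287 = 0.260025
Relative intensity = 0.260025 / 0.440284 × 100 = 59.1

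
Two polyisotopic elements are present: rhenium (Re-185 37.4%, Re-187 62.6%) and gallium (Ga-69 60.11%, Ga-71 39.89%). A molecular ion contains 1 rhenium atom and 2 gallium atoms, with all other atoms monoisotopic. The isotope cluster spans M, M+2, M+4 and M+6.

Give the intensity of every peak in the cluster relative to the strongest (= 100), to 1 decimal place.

Rhenium pattern (n=1): 0.3740 : 0.6260
Gallium pattern (n=2): 0.36132121 : 0.47955758 : 0.15912121
Convolve the two distributions (both contribute in 2-u steps):
  M: 0.3740×0.36132121 = 0.135134
  M+2: 0.3740×0.47955758 + 0.6260×0.36132121 = 0.405542
  M+4: 0.3740×0.15912121 + 0.6260×0.47955758 = 0.359714
  M+6: 0.6260×0.15912121 = 0.099610
Scale to base peak (0.405542) = 100: 33.3 : 100.0 : 88.7 : 24.6

33.3 : 100.0 : 88.7 : 24.6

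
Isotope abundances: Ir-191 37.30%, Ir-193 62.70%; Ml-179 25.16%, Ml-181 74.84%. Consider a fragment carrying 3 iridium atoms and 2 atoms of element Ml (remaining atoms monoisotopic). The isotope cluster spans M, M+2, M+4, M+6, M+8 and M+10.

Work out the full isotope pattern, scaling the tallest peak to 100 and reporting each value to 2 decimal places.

Iridium pattern (n=3): 0.05189512 : 0.26170165 : 0.43991135 : 0.24649188
Element Ml pattern (n=2): 0.06330256 : 0.37659488 : 0.56010256
Convolve the two distributions (both contribute in 2-u steps):
  M: 0.05189512×0.06330256 = 0.003285
  M+2: 0.05189512×0.37659488 + 0.26170165×0.06330256 = 0.036110
  M+4: 0.05189512×0.56010256 + 0.26170165×0.37659488 + 0.43991135×0.06330256 = 0.155470
  M+6: 0.26170165×0.56010256 + 0.43991135×0.37659488 + 0.24649188×0.06330256 = 0.327852
  M+8: 0.43991135×0.56010256 + 0.24649188×0.37659488 = 0.339223
  M+10: 0.24649188×0.56010256 = 0.138061
Scale to base peak (0.339223) = 100: 0.97 : 10.64 : 45.83 : 96.65 : 100.00 : 40.70

0.97 : 10.64 : 45.83 : 96.65 : 100.00 : 40.70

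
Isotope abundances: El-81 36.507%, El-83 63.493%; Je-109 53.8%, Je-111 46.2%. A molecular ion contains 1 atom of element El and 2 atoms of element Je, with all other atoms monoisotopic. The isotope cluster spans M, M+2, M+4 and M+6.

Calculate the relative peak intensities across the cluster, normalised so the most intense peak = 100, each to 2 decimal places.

26.85 : 92.81 : 100.00 : 34.44

Element El pattern (n=1): 0.36507 : 0.63493
Element Je pattern (n=2): 0.289444 : 0.497112 : 0.213444
Convolve the two distributions (both contribute in 2-u steps):
  M: 0.36507×0.289444 = 0.105667
  M+2: 0.36507×0.497112 + 0.63493×0.289444 = 0.365257
  M+4: 0.36507×0.213444 + 0.63493×0.497112 = 0.393553
  M+6: 0.63493×0.213444 = 0.135522
Scale to base peak (0.393553) = 100: 26.85 : 92.81 : 100.00 : 34.44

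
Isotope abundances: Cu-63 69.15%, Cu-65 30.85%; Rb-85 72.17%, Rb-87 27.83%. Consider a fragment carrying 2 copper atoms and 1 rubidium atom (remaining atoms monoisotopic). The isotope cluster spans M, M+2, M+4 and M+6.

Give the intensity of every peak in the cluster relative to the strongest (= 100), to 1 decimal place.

Copper pattern (n=2): 0.47817225 : 0.4266555 : 0.09517225
Rubidium pattern (n=1): 0.7217 : 0.2783
Convolve the two distributions (both contribute in 2-u steps):
  M: 0.47817225×0.7217 = 0.345097
  M+2: 0.47817225×0.2783 + 0.4266555×0.7217 = 0.440993
  M+4: 0.4266555×0.2783 + 0.09517225×0.7217 = 0.187424
  M+6: 0.09517225×0.2783 = 0.026486
Scale to base peak (0.440993) = 100: 78.3 : 100.0 : 42.5 : 6.0

78.3 : 100.0 : 42.5 : 6.0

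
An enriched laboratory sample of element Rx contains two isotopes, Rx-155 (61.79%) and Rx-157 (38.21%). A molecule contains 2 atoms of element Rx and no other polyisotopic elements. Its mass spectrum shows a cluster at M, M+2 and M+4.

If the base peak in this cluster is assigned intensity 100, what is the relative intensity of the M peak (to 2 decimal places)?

80.86

Term probabilities: M 0.3818, M+2 0.4722, M+4 0.1460. Base peak = M+2.
P(M+2) = C(2,1) × 0.6179^1 × 0.3821^1 = 2 × 0.6179 × 0.3821 = 0.472199 (base)
P(M) = C(2,0) × 0.6179^2 × 0.3821^0 = 1 × 0.38180041 × 1.0000 = 0.381800
Relative intensity = 0.381800 / 0.472199 × 100 = 80.86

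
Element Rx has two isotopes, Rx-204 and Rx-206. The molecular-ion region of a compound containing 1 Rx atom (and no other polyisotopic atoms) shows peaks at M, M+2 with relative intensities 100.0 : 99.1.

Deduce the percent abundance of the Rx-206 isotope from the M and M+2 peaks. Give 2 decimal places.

49.77%

If p is the fraction of Rx that is Rx-204, then I(M+2)/I(M) = [C(1,1)·p^0·(1−p)] / p^1 = 1·(1−p)/p = 99.1/100.0 = 0.9910
(1−p)/p = 0.9910/1 = 0.9910  ⇒  p = 1/(1 + 0.9910) = 0.5023
Rx-204: 50.23%, Rx-206: 49.77%.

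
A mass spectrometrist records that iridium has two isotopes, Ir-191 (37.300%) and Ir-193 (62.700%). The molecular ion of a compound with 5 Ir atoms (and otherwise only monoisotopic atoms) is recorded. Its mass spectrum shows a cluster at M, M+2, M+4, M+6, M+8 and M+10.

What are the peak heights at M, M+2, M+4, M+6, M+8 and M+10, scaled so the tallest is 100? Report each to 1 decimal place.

2.1 : 17.7 : 59.5 : 100.0 : 84.0 : 28.3

The 5 Ir atoms are independent, so intensities follow the terms of (0.37300 + 0.62700)^5.
P(M) = 0.37300^5 = 0.007220
P(M+2) = 5 × 0.37300^4 × 0.62700^1 = 0.060684
P(M+4) = 10 × 0.37300^3 × 0.62700^2 = 0.204015
P(M+6) = 10 × 0.37300^2 × 0.62700^3 = 0.342942
P(M+8) = 5 × 0.37300^1 × 0.62700^4 = 0.288237
P(M+10) = 0.62700^5 = 0.096903
The M+6 peak is largest (0.342942); scaling to 100 gives 2.1 : 17.7 : 59.5 : 100.0 : 84.0 : 28.3.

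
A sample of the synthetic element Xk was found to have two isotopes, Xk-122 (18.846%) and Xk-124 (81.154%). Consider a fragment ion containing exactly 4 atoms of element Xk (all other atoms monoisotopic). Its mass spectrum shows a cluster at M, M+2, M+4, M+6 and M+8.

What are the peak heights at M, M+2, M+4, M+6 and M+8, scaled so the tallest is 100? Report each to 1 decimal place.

0.3 : 5.0 : 32.4 : 92.9 : 100.0

The 4 Xk atoms are independent, so intensities follow the terms of (0.18846 + 0.81154)^4.
P(M) = 0.18846^4 = 0.001261
P(M+2) = 4 × 0.18846^3 × 0.81154^1 = 0.021728
P(M+4) = 6 × 0.18846^2 × 0.81154^2 = 0.140349
P(M+6) = 4 × 0.18846^1 × 0.81154^3 = 0.402911
P(M+8) = 0.81154^4 = 0.433750
The M+8 peak is largest (0.433750); scaling to 100 gives 0.3 : 5.0 : 32.4 : 92.9 : 100.0.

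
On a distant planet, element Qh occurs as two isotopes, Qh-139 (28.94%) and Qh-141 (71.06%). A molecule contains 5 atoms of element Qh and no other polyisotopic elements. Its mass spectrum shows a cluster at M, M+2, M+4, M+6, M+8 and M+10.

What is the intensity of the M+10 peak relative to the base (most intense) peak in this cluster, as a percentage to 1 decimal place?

49.1%

Term probabilities: M 0.0020, M+2 0.0249, M+4 0.1224, M+6 0.3005, M+8 0.3690, M+10 0.1812. Base peak = M+8.
P(M+8) = C(5,4) × 0.2894^1 × 0.7106^4 = 5 × 0.2894 × 0.25497689 = 0.368952 (base)
P(M+10) = C(5,5) × 0.2894^0 × 0.7106^5 = 1 × 1.0000 × 0.18118658 = 0.181187
Relative intensity = 0.181187 / 0.368952 × 100 = 49.1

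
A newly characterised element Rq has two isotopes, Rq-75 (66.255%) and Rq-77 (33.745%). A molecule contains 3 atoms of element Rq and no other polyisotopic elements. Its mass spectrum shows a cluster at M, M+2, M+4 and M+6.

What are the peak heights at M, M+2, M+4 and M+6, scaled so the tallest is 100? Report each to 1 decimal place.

The 3 Rq atoms are independent, so intensities follow the terms of (0.66255 + 0.33745)^3.
P(M) = 0.66255^3 = 0.290841
P(M+2) = 3 × 0.66255^2 × 0.33745^1 = 0.444394
P(M+4) = 3 × 0.66255^1 × 0.33745^2 = 0.226339
P(M+6) = 0.33745^3 = 0.038426
The M+2 peak is largest (0.444394); scaling to 100 gives 65.4 : 100.0 : 50.9 : 8.6.

65.4 : 100.0 : 50.9 : 8.6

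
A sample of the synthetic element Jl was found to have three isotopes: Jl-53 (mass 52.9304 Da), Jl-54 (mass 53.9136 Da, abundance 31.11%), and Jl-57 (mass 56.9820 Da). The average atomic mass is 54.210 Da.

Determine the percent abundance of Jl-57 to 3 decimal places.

24.033%

The remaining 68.89% is split between Jl-53 (fraction x) and Jl-57 (fraction 0.6889 − x).
Substituting: 52.9304x + 56.9820(0.6889 − x) = 37.43747904
(52.9304 − 56.9820)x = -1.81742076  ⇒  x = 0.44857, y = 0.24033
Jl-53: 44.857%, Jl-57: 24.033%.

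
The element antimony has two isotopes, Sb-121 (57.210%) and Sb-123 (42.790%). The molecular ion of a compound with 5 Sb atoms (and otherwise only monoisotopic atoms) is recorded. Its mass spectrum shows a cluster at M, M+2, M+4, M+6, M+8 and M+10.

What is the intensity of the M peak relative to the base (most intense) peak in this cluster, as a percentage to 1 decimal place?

Term probabilities: M 0.0613, M+2 0.2292, M+4 0.3428, M+6 0.2564, M+8 0.0959, M+10 0.0143. Base peak = M+4.
P(M+4) = C(5,2) × 0.57210^3 × 0.42790^2 = 10 × 0.18724742 × 0.18309841 = 0.342847 (base)
P(M) = C(5,0) × 0.57210^5 × 0.42790^0 = 1 × 0.06128578 × 1.0000 = 0.061286
Relative intensity = 0.061286 / 0.342847 × 100 = 17.9

17.9%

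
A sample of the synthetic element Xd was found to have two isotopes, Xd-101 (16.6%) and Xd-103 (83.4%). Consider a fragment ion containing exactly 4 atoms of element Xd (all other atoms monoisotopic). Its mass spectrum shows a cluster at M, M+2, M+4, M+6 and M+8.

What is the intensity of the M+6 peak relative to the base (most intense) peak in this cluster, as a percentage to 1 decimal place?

Term probabilities: M 0.0008, M+2 0.0153, M+4 0.1150, M+6 0.3852, M+8 0.4838. Base peak = M+8.
P(M+8) = C(4,4) × 0.166^0 × 0.834^4 = 1 × 1.0000 × 0.48379815 = 0.483798 (base)
P(M+6) = C(4,3) × 0.166^1 × 0.834^3 = 4 × 0.1660 × 0.5800937 = 0.385182
Relative intensity = 0.385182 / 0.483798 × 100 = 79.6

79.6%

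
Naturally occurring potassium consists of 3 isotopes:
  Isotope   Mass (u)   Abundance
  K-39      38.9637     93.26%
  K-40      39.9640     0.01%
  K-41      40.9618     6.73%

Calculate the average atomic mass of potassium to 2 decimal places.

39.10 u

The abundance-weighted mean is 0.9326 × 38.9637 + 0.0001 × 39.9640 + 0.0673 × 40.9618
= 36.33755 + 0.00400 + 2.75673 = 39.09828 u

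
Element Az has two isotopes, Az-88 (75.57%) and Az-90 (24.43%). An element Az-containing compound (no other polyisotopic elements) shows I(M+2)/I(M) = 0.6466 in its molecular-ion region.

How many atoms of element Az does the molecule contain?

The M+2/M ratio from n Az atoms is n · q/p = n · 0.2443/0.7557.
n = 0.6466 × 0.7557/0.2443 = 2.00 ≈ 2

2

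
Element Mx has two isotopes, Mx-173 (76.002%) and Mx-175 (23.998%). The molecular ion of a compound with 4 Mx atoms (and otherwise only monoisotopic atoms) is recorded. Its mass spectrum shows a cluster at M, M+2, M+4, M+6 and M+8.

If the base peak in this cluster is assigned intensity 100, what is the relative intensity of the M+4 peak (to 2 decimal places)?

Term probabilities: M 0.3337, M+2 0.4214, M+4 0.1996, M+6 0.0420, M+8 0.0033. Base peak = M+2.
P(M+2) = C(4,1) × 0.76002^3 × 0.23998^1 = 4 × 0.43901066 × 0.23998 = 0.421415 (base)
P(M+4) = C(4,2) × 0.76002^2 × 0.23998^2 = 6 × 0.5776304 × 0.0575904 = 0.199596
Relative intensity = 0.199596 / 0.421415 × 100 = 47.36

47.36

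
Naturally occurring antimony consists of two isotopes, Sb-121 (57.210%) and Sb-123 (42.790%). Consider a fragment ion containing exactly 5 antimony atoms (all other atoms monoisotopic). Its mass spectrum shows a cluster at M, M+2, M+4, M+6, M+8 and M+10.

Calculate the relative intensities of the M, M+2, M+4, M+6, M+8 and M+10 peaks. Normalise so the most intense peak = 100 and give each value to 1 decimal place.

17.9 : 66.8 : 100.0 : 74.8 : 28.0 : 4.2

Each Sb atom is independently Sb-121 (p = 0.57210) or Sb-123 (q = 0.42790); the cluster is the binomial expansion (p + q)^5.
P(M) = 0.57210^5 = 0.061286
P(M+2) = 5 × 0.57210^4 × 0.42790^1 = 0.229192
P(M+4) = 10 × 0.57210^3 × 0.42790^2 = 0.342847
P(M+6) = 10 × 0.57210^2 × 0.42790^3 = 0.256431
P(M+8) = 5 × 0.57210^1 × 0.42790^4 = 0.095898
P(M+10) = 0.42790^5 = 0.014345
The M+4 peak is largest (0.342847); scaling to 100 gives 17.9 : 66.8 : 100.0 : 74.8 : 28.0 : 4.2.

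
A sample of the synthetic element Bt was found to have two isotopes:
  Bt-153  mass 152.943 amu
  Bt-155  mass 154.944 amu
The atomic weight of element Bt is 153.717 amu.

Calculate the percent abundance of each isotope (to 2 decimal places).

Bt-153: 61.32%, Bt-155: 38.68%

With x = fraction of Bt-153 (so Bt-155 is 1 − x):
152.943·x + 154.944·(1 − x) = 153.717
(152.943 − 154.944)·x = 153.717 − 154.944
x = -1.227 / -2.001 = 0.61319 → 61.32% Bt-153, 38.68% Bt-155.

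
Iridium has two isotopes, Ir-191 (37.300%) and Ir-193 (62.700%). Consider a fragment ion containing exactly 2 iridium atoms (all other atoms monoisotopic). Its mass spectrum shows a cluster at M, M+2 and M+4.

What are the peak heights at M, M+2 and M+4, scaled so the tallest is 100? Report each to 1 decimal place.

Expanding (0.37300 + 0.62700)^2:
P(M) = 0.37300^2 = 0.139129
P(M+2) = 2 × 0.37300^1 × 0.62700^1 = 0.467742
P(M+4) = 0.62700^2 = 0.393129
The M+2 peak is largest (0.467742); scaling to 100 gives 29.7 : 100.0 : 84.0.

29.7 : 100.0 : 84.0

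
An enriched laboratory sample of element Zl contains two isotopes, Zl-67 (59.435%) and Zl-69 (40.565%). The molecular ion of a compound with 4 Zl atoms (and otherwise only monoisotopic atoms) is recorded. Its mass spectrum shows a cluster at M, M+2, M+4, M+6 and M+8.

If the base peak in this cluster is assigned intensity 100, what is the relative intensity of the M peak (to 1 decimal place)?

35.8

(0.59435 + 0.40565)^4 gives M 0.1248, M+2 0.3407, M+4 0.3488, M+6 0.1587, M+8 0.0271; the largest is M+4.
P(M+4) = C(4,2) × 0.59435^2 × 0.40565^2 = 6 × 0.35325192 × 0.16455192 = 0.348770 (base)
P(M) = C(4,0) × 0.59435^4 × 0.40565^0 = 1 × 0.12478692 × 1.0000 = 0.124787
Relative intensity = 0.124787 / 0.348770 × 100 = 35.8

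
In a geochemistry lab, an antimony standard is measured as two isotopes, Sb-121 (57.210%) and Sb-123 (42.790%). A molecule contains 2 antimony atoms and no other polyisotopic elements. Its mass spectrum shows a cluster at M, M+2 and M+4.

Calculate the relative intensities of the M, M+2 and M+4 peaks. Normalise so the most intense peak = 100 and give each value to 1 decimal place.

66.8 : 100.0 : 37.4

Each Sb atom is independently Sb-121 (p = 0.57210) or Sb-123 (q = 0.42790); the cluster is the binomial expansion (p + q)^2.
P(M) = 0.57210^2 = 0.327298
P(M+2) = 2 × 0.57210^1 × 0.42790^1 = 0.489603
P(M+4) = 0.42790^2 = 0.183098
The M+2 peak is largest (0.489603); scaling to 100 gives 66.8 : 100.0 : 37.4.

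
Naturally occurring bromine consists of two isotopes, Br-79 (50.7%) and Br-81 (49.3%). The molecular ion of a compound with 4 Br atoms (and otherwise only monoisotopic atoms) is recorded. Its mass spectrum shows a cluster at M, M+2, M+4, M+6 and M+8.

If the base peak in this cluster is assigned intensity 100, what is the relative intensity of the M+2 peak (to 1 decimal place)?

68.6

Binomial terms of (0.507 + 0.493)^4: M 0.0661, M+2 0.2570, M+4 0.3749, M+6 0.2430, M+8 0.0591 → M+4 is the base peak.
P(M+4) = C(4,2) × 0.507^2 × 0.493^2 = 6 × 0.257049 × 0.243049 = 0.374853 (base)
P(M+2) = C(4,1) × 0.507^3 × 0.493^1 = 4 × 0.13032384 × 0.4930 = 0.256999
Relative intensity = 0.256999 / 0.374853 × 100 = 68.6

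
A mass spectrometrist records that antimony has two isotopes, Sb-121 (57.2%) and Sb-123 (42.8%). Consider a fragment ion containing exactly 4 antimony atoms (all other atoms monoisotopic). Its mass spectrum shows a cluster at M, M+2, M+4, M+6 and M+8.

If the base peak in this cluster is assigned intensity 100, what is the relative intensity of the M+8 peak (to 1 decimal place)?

Term probabilities: M 0.1070, M+2 0.3204, M+4 0.3596, M+6 0.1794, M+8 0.0336. Base peak = M+4.
P(M+4) = C(4,2) × 0.572^2 × 0.428^2 = 6 × 0.327184 × 0.183184 = 0.359609 (base)
P(M+8) = C(4,4) × 0.572^0 × 0.428^4 = 1 × 1.0000 × 0.03355638 = 0.033556
Relative intensity = 0.033556 / 0.359609 × 100 = 9.3

9.3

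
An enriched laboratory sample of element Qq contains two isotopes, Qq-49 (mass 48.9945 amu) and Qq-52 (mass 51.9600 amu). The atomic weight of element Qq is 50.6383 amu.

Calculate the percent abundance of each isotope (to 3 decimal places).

Qq-49: 44.569%, Qq-52: 55.431%

Let x be the fractional abundance of Qq-49; then Qq-52 has abundance 1 − x.
48.9945·x + 51.9600·(1 − x) = 50.6383
(48.9945 − 51.9600)·x = 50.6383 − 51.9600
x = -1.3217 / -2.9655 = 0.44569 → 44.569% Qq-49, 55.431% Qq-52.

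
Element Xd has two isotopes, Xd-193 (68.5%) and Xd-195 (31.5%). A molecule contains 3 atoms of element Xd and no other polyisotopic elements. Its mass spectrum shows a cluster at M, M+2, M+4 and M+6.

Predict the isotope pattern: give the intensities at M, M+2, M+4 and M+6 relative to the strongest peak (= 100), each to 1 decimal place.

72.5 : 100.0 : 46.0 : 7.0

Each Xd atom is independently Xd-193 (p = 0.685) or Xd-195 (q = 0.315); the cluster is the binomial expansion (p + q)^3.
P(M) = 0.685^3 = 0.321419
P(M+2) = 3 × 0.685^2 × 0.315^1 = 0.443418
P(M+4) = 3 × 0.685^1 × 0.315^2 = 0.203907
P(M+6) = 0.315^3 = 0.031256
The M+2 peak is largest (0.443418); scaling to 100 gives 72.5 : 100.0 : 46.0 : 7.0.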